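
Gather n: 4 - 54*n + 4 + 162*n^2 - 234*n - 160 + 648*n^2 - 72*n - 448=810*n^2 - 360*n - 600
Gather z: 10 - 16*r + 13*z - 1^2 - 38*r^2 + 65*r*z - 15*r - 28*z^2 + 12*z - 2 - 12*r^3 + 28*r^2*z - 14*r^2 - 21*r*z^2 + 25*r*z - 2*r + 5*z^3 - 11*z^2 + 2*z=-12*r^3 - 52*r^2 - 33*r + 5*z^3 + z^2*(-21*r - 39) + z*(28*r^2 + 90*r + 27) + 7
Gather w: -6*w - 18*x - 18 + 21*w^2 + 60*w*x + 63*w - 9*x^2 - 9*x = 21*w^2 + w*(60*x + 57) - 9*x^2 - 27*x - 18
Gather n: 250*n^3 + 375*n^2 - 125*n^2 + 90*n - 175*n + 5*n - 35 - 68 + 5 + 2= 250*n^3 + 250*n^2 - 80*n - 96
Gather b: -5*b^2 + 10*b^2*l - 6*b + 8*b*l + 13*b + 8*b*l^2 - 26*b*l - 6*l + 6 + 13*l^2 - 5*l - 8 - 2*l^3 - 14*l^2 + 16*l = b^2*(10*l - 5) + b*(8*l^2 - 18*l + 7) - 2*l^3 - l^2 + 5*l - 2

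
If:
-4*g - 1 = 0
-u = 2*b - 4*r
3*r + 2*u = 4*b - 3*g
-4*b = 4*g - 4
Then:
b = 5/4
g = -1/4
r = 43/44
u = 31/22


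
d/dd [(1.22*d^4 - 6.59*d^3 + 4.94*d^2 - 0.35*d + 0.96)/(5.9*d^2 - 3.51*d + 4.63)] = (14.396*d^5 - 51.7276*d^4 + 68.8562*d^3 - 106.8095*d^2 + 34.4164*d + 1.7491)/(34.81*d^4 - 41.418*d^3 + 66.9541*d^2 - 32.5026*d + 21.4369)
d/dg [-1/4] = 0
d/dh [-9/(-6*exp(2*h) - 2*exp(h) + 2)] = (-27*exp(h) - 9/2)*exp(h)/(3*exp(2*h) + exp(h) - 1)^2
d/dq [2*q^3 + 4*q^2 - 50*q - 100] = 6*q^2 + 8*q - 50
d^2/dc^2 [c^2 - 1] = 2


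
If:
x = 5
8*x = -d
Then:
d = -40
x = 5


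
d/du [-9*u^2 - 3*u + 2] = -18*u - 3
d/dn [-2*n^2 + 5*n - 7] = 5 - 4*n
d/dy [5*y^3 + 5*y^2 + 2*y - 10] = 15*y^2 + 10*y + 2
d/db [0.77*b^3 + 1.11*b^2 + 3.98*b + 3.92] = 2.31*b^2 + 2.22*b + 3.98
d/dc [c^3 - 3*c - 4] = 3*c^2 - 3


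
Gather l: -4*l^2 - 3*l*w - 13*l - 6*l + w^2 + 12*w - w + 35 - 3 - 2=-4*l^2 + l*(-3*w - 19) + w^2 + 11*w + 30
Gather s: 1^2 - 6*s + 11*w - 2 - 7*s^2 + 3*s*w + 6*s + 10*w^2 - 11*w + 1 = -7*s^2 + 3*s*w + 10*w^2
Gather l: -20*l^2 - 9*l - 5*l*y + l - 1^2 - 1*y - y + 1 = -20*l^2 + l*(-5*y - 8) - 2*y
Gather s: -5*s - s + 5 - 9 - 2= -6*s - 6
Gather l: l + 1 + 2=l + 3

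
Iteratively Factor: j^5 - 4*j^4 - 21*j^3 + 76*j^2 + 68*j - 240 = (j + 2)*(j^4 - 6*j^3 - 9*j^2 + 94*j - 120) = (j + 2)*(j + 4)*(j^3 - 10*j^2 + 31*j - 30) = (j - 2)*(j + 2)*(j + 4)*(j^2 - 8*j + 15) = (j - 3)*(j - 2)*(j + 2)*(j + 4)*(j - 5)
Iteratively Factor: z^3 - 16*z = (z - 4)*(z^2 + 4*z) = (z - 4)*(z + 4)*(z)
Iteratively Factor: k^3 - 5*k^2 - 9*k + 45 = (k + 3)*(k^2 - 8*k + 15) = (k - 5)*(k + 3)*(k - 3)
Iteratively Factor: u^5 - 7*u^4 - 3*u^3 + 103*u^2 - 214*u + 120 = (u - 5)*(u^4 - 2*u^3 - 13*u^2 + 38*u - 24) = (u - 5)*(u + 4)*(u^3 - 6*u^2 + 11*u - 6) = (u - 5)*(u - 3)*(u + 4)*(u^2 - 3*u + 2) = (u - 5)*(u - 3)*(u - 2)*(u + 4)*(u - 1)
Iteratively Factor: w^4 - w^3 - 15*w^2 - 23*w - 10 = (w + 2)*(w^3 - 3*w^2 - 9*w - 5) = (w - 5)*(w + 2)*(w^2 + 2*w + 1) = (w - 5)*(w + 1)*(w + 2)*(w + 1)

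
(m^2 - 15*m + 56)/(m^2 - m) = (m^2 - 15*m + 56)/(m*(m - 1))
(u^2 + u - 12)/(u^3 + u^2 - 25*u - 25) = (u^2 + u - 12)/(u^3 + u^2 - 25*u - 25)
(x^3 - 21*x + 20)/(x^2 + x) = (x^3 - 21*x + 20)/(x*(x + 1))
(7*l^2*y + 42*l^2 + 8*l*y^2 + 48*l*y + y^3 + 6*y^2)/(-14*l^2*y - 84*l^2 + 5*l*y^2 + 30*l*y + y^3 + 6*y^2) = (l + y)/(-2*l + y)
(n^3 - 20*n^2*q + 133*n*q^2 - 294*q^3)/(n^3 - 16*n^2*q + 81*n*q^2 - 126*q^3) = (-n + 7*q)/(-n + 3*q)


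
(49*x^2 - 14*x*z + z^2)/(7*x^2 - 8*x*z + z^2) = (7*x - z)/(x - z)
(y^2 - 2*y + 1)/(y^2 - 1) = (y - 1)/(y + 1)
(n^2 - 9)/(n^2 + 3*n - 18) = (n + 3)/(n + 6)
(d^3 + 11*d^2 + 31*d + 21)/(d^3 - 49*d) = (d^2 + 4*d + 3)/(d*(d - 7))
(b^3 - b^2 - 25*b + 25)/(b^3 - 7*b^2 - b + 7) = (b^2 - 25)/(b^2 - 6*b - 7)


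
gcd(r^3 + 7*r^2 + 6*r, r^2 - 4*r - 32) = 1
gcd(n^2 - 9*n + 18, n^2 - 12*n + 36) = n - 6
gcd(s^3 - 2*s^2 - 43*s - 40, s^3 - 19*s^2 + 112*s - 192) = s - 8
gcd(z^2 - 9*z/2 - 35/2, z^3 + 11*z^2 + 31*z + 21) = 1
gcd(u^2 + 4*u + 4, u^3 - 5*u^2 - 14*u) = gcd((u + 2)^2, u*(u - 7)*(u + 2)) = u + 2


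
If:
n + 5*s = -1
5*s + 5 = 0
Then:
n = 4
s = -1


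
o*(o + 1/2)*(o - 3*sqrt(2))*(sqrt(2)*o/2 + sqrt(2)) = sqrt(2)*o^4/2 - 3*o^3 + 5*sqrt(2)*o^3/4 - 15*o^2/2 + sqrt(2)*o^2/2 - 3*o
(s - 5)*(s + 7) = s^2 + 2*s - 35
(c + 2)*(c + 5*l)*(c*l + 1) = c^3*l + 5*c^2*l^2 + 2*c^2*l + c^2 + 10*c*l^2 + 5*c*l + 2*c + 10*l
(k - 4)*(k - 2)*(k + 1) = k^3 - 5*k^2 + 2*k + 8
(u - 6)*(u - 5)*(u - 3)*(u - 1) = u^4 - 15*u^3 + 77*u^2 - 153*u + 90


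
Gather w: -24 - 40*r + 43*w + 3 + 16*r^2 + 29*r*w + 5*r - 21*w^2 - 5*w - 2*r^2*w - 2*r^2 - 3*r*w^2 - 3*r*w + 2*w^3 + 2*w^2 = 14*r^2 - 35*r + 2*w^3 + w^2*(-3*r - 19) + w*(-2*r^2 + 26*r + 38) - 21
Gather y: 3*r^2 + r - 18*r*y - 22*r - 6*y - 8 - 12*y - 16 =3*r^2 - 21*r + y*(-18*r - 18) - 24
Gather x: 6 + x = x + 6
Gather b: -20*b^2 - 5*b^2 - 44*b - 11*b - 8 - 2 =-25*b^2 - 55*b - 10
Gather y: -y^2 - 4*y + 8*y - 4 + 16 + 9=-y^2 + 4*y + 21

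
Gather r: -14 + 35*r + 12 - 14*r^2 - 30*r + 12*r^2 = -2*r^2 + 5*r - 2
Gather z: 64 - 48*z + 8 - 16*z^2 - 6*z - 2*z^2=-18*z^2 - 54*z + 72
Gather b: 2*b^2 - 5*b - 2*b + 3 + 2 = 2*b^2 - 7*b + 5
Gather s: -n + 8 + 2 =10 - n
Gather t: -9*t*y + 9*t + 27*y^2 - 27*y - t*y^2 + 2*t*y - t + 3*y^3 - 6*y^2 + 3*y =t*(-y^2 - 7*y + 8) + 3*y^3 + 21*y^2 - 24*y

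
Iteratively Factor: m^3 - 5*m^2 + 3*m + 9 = (m + 1)*(m^2 - 6*m + 9) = (m - 3)*(m + 1)*(m - 3)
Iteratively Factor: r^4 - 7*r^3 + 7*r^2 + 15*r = (r + 1)*(r^3 - 8*r^2 + 15*r) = (r - 5)*(r + 1)*(r^2 - 3*r) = r*(r - 5)*(r + 1)*(r - 3)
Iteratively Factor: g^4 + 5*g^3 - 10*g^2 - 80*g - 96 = (g + 3)*(g^3 + 2*g^2 - 16*g - 32) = (g - 4)*(g + 3)*(g^2 + 6*g + 8) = (g - 4)*(g + 2)*(g + 3)*(g + 4)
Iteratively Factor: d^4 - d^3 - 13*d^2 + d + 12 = (d - 1)*(d^3 - 13*d - 12) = (d - 4)*(d - 1)*(d^2 + 4*d + 3) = (d - 4)*(d - 1)*(d + 3)*(d + 1)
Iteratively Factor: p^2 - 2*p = (p)*(p - 2)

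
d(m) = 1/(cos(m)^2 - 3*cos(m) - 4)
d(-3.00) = -20.03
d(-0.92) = -0.18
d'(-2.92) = 73.52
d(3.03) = -32.19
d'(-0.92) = 0.05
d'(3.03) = -575.68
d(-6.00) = -0.17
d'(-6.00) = -0.00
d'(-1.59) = 0.20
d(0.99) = -0.19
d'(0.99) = -0.06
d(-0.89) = -0.18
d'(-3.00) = 281.82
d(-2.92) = -8.22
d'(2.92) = -73.52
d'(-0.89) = 0.04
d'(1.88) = -0.38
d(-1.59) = -0.25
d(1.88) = -0.33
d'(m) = (2*sin(m)*cos(m) - 3*sin(m))/(cos(m)^2 - 3*cos(m) - 4)^2 = (2*cos(m) - 3)*sin(m)/(sin(m)^2 + 3*cos(m) + 3)^2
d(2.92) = -8.22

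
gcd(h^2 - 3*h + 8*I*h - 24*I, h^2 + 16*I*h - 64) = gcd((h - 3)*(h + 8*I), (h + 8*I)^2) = h + 8*I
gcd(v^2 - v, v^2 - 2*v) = v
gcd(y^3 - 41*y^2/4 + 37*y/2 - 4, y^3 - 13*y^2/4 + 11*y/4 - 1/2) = y^2 - 9*y/4 + 1/2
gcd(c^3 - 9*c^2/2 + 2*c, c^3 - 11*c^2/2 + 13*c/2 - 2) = c^2 - 9*c/2 + 2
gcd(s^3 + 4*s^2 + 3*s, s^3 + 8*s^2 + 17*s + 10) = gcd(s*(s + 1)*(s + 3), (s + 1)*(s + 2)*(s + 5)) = s + 1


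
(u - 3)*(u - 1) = u^2 - 4*u + 3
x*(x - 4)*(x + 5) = x^3 + x^2 - 20*x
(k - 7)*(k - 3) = k^2 - 10*k + 21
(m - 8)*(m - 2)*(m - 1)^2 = m^4 - 12*m^3 + 37*m^2 - 42*m + 16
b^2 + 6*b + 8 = (b + 2)*(b + 4)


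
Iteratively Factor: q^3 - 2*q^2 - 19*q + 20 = (q + 4)*(q^2 - 6*q + 5) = (q - 5)*(q + 4)*(q - 1)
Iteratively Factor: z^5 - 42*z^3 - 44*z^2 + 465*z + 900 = (z - 5)*(z^4 + 5*z^3 - 17*z^2 - 129*z - 180) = (z - 5)*(z + 3)*(z^3 + 2*z^2 - 23*z - 60) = (z - 5)*(z + 3)^2*(z^2 - z - 20) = (z - 5)*(z + 3)^2*(z + 4)*(z - 5)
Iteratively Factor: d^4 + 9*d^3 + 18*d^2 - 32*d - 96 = (d + 4)*(d^3 + 5*d^2 - 2*d - 24) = (d - 2)*(d + 4)*(d^2 + 7*d + 12) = (d - 2)*(d + 3)*(d + 4)*(d + 4)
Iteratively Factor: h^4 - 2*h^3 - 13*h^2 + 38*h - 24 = (h + 4)*(h^3 - 6*h^2 + 11*h - 6) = (h - 3)*(h + 4)*(h^2 - 3*h + 2) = (h - 3)*(h - 2)*(h + 4)*(h - 1)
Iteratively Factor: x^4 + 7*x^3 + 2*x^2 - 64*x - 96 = (x - 3)*(x^3 + 10*x^2 + 32*x + 32) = (x - 3)*(x + 4)*(x^2 + 6*x + 8) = (x - 3)*(x + 2)*(x + 4)*(x + 4)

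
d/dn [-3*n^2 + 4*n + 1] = 4 - 6*n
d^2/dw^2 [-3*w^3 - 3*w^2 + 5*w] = -18*w - 6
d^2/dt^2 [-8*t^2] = -16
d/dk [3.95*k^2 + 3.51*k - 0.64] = 7.9*k + 3.51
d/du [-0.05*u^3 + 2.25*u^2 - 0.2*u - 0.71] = -0.15*u^2 + 4.5*u - 0.2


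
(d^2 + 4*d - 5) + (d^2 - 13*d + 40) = 2*d^2 - 9*d + 35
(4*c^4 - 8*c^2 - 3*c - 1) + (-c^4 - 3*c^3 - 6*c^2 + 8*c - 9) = 3*c^4 - 3*c^3 - 14*c^2 + 5*c - 10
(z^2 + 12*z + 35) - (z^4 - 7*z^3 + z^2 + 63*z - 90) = -z^4 + 7*z^3 - 51*z + 125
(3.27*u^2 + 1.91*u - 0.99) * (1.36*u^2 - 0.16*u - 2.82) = 4.4472*u^4 + 2.0744*u^3 - 10.8734*u^2 - 5.2278*u + 2.7918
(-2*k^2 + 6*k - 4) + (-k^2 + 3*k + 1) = -3*k^2 + 9*k - 3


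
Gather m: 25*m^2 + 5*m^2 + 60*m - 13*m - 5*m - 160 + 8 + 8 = 30*m^2 + 42*m - 144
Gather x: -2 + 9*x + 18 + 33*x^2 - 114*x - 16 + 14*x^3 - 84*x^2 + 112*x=14*x^3 - 51*x^2 + 7*x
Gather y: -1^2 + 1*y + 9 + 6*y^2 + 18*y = 6*y^2 + 19*y + 8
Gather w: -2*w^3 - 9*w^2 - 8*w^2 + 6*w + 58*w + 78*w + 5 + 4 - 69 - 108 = -2*w^3 - 17*w^2 + 142*w - 168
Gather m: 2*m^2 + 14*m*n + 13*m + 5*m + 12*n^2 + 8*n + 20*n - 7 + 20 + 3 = 2*m^2 + m*(14*n + 18) + 12*n^2 + 28*n + 16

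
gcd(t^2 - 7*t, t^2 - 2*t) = t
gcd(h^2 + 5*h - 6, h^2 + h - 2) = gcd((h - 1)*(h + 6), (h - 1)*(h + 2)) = h - 1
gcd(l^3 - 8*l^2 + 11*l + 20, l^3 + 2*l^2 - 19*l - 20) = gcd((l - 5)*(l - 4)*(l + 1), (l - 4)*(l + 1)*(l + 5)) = l^2 - 3*l - 4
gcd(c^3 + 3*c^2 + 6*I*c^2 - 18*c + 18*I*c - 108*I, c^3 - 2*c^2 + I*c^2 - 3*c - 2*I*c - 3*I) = c - 3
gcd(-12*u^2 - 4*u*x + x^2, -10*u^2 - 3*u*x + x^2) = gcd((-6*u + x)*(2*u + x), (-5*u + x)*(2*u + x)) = 2*u + x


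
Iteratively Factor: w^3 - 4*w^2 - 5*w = (w + 1)*(w^2 - 5*w) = w*(w + 1)*(w - 5)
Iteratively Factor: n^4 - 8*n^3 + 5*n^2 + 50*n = (n - 5)*(n^3 - 3*n^2 - 10*n) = n*(n - 5)*(n^2 - 3*n - 10) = n*(n - 5)*(n + 2)*(n - 5)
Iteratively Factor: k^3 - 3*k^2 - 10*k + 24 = (k - 4)*(k^2 + k - 6) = (k - 4)*(k + 3)*(k - 2)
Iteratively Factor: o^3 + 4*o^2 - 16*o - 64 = (o + 4)*(o^2 - 16) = (o + 4)^2*(o - 4)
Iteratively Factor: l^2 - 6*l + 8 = (l - 2)*(l - 4)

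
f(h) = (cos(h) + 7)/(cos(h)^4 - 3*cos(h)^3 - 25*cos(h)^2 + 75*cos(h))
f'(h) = (cos(h) + 7)*(4*sin(h)*cos(h)^3 - 9*sin(h)*cos(h)^2 - 50*sin(h)*cos(h) + 75*sin(h))/(cos(h)^4 - 3*cos(h)^3 - 25*cos(h)^2 + 75*cos(h))^2 - sin(h)/(cos(h)^4 - 3*cos(h)^3 - 25*cos(h)^2 + 75*cos(h))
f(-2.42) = -0.09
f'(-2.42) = -0.10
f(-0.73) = 0.19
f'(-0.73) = -0.09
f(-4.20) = -0.15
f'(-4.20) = 0.33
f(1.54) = 3.08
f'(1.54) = 98.38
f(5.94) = 0.17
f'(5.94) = -0.02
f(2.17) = -0.13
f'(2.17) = 0.23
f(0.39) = 0.17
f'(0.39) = 0.03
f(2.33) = -0.10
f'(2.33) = 0.13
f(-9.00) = -0.07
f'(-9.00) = -0.04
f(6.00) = 0.17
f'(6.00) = -0.02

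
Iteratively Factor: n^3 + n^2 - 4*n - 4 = (n + 1)*(n^2 - 4) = (n - 2)*(n + 1)*(n + 2)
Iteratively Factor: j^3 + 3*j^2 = (j + 3)*(j^2) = j*(j + 3)*(j)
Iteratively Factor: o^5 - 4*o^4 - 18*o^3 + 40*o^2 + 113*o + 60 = (o - 5)*(o^4 + o^3 - 13*o^2 - 25*o - 12) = (o - 5)*(o + 1)*(o^3 - 13*o - 12) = (o - 5)*(o + 1)^2*(o^2 - o - 12) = (o - 5)*(o - 4)*(o + 1)^2*(o + 3)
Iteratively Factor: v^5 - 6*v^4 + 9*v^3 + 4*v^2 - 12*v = (v - 2)*(v^4 - 4*v^3 + v^2 + 6*v) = (v - 2)*(v + 1)*(v^3 - 5*v^2 + 6*v) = (v - 3)*(v - 2)*(v + 1)*(v^2 - 2*v) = (v - 3)*(v - 2)^2*(v + 1)*(v)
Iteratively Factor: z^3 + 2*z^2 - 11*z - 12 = (z + 1)*(z^2 + z - 12) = (z + 1)*(z + 4)*(z - 3)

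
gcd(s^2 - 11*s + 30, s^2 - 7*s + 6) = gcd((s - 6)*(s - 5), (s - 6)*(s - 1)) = s - 6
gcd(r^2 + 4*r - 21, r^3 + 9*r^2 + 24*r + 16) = 1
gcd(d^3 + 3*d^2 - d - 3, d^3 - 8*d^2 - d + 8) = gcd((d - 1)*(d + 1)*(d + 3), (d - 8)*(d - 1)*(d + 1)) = d^2 - 1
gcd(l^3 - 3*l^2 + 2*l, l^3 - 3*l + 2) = l - 1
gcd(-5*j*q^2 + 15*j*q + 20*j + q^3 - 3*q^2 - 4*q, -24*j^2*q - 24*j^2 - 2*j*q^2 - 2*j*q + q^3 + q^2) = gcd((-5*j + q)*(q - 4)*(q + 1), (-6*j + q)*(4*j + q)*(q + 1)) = q + 1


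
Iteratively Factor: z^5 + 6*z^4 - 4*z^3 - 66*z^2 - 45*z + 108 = (z + 3)*(z^4 + 3*z^3 - 13*z^2 - 27*z + 36) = (z + 3)^2*(z^3 - 13*z + 12) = (z - 3)*(z + 3)^2*(z^2 + 3*z - 4) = (z - 3)*(z - 1)*(z + 3)^2*(z + 4)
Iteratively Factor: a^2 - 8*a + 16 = (a - 4)*(a - 4)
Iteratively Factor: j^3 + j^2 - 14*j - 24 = (j + 2)*(j^2 - j - 12) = (j + 2)*(j + 3)*(j - 4)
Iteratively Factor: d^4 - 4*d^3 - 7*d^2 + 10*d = (d)*(d^3 - 4*d^2 - 7*d + 10) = d*(d - 5)*(d^2 + d - 2) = d*(d - 5)*(d + 2)*(d - 1)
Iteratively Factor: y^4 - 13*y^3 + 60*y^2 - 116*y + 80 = (y - 5)*(y^3 - 8*y^2 + 20*y - 16) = (y - 5)*(y - 4)*(y^2 - 4*y + 4) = (y - 5)*(y - 4)*(y - 2)*(y - 2)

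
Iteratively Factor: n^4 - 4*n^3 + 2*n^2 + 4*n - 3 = (n - 1)*(n^3 - 3*n^2 - n + 3) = (n - 1)^2*(n^2 - 2*n - 3) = (n - 1)^2*(n + 1)*(n - 3)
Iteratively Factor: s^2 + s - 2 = (s - 1)*(s + 2)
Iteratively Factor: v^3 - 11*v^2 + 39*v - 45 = (v - 3)*(v^2 - 8*v + 15) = (v - 5)*(v - 3)*(v - 3)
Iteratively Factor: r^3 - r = (r)*(r^2 - 1) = r*(r - 1)*(r + 1)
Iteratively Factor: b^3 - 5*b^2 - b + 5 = (b - 1)*(b^2 - 4*b - 5) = (b - 5)*(b - 1)*(b + 1)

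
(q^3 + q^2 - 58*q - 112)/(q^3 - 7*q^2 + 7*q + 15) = (q^3 + q^2 - 58*q - 112)/(q^3 - 7*q^2 + 7*q + 15)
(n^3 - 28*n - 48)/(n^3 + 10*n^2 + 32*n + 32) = (n - 6)/(n + 4)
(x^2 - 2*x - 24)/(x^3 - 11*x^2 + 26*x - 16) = (x^2 - 2*x - 24)/(x^3 - 11*x^2 + 26*x - 16)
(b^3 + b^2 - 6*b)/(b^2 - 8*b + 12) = b*(b + 3)/(b - 6)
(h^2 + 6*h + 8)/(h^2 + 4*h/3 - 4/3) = 3*(h + 4)/(3*h - 2)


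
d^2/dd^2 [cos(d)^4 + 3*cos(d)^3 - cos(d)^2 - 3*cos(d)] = 3*cos(d)/4 - 4*cos(2*d)^2 - 27*cos(3*d)/4 + 2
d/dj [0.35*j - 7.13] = 0.350000000000000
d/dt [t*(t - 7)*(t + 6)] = 3*t^2 - 2*t - 42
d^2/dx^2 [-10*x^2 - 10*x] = -20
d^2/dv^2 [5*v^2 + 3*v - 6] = 10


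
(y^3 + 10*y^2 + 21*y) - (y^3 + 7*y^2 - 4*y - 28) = 3*y^2 + 25*y + 28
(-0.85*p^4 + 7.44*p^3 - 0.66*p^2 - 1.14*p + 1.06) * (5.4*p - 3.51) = -4.59*p^5 + 43.1595*p^4 - 29.6784*p^3 - 3.8394*p^2 + 9.7254*p - 3.7206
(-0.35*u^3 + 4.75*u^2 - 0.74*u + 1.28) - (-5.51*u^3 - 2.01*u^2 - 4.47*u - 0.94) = 5.16*u^3 + 6.76*u^2 + 3.73*u + 2.22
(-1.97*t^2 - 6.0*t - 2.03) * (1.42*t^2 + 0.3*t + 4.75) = -2.7974*t^4 - 9.111*t^3 - 14.0401*t^2 - 29.109*t - 9.6425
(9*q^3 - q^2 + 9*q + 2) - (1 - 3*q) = 9*q^3 - q^2 + 12*q + 1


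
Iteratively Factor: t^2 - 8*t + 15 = (t - 3)*(t - 5)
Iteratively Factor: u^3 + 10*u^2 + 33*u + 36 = (u + 3)*(u^2 + 7*u + 12) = (u + 3)*(u + 4)*(u + 3)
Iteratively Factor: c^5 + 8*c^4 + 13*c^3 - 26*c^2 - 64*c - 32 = (c + 4)*(c^4 + 4*c^3 - 3*c^2 - 14*c - 8) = (c - 2)*(c + 4)*(c^3 + 6*c^2 + 9*c + 4) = (c - 2)*(c + 4)^2*(c^2 + 2*c + 1) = (c - 2)*(c + 1)*(c + 4)^2*(c + 1)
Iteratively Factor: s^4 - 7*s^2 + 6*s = (s - 2)*(s^3 + 2*s^2 - 3*s) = (s - 2)*(s + 3)*(s^2 - s) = s*(s - 2)*(s + 3)*(s - 1)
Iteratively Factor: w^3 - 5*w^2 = (w)*(w^2 - 5*w) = w*(w - 5)*(w)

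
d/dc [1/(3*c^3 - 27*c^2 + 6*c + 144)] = (-c^2 + 6*c - 2/3)/(c^3 - 9*c^2 + 2*c + 48)^2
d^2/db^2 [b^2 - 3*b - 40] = 2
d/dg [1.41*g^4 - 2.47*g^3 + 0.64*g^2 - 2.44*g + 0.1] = 5.64*g^3 - 7.41*g^2 + 1.28*g - 2.44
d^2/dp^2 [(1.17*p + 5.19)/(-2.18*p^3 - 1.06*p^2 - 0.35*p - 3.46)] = (-33.361848*p^5 - 312.201288*p^4 - 192.732636*p^3 + 47.152188*p^2 + 249.076404*p + 39.631878)/(10.360232*p^9 + 15.112632*p^8 + 12.338364*p^7 + 55.373608*p^6 + 49.953138*p^5 + 27.892398*p^4 + 86.039099*p^3 + 39.341238*p^2 + 12.57018*p + 41.421736)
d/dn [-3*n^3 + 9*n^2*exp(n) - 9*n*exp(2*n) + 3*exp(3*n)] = 9*n^2*exp(n) - 9*n^2 - 18*n*exp(2*n) + 18*n*exp(n) + 9*exp(3*n) - 9*exp(2*n)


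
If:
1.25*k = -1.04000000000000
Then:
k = -0.83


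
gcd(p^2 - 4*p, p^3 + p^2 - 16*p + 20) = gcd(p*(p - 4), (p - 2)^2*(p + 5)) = 1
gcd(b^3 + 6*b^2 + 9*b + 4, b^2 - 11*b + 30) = 1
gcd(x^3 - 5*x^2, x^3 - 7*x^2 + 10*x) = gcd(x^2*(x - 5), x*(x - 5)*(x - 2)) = x^2 - 5*x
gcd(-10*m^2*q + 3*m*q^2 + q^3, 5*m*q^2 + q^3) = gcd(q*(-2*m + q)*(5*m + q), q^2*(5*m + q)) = 5*m*q + q^2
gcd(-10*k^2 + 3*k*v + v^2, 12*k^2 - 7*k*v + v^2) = 1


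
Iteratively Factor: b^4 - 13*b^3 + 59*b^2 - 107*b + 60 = (b - 5)*(b^3 - 8*b^2 + 19*b - 12) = (b - 5)*(b - 4)*(b^2 - 4*b + 3) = (b - 5)*(b - 4)*(b - 1)*(b - 3)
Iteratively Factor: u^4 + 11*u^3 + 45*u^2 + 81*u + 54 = (u + 3)*(u^3 + 8*u^2 + 21*u + 18) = (u + 3)^2*(u^2 + 5*u + 6) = (u + 2)*(u + 3)^2*(u + 3)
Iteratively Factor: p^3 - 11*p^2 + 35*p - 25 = (p - 1)*(p^2 - 10*p + 25) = (p - 5)*(p - 1)*(p - 5)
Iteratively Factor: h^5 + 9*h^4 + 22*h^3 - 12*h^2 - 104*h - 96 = (h + 2)*(h^4 + 7*h^3 + 8*h^2 - 28*h - 48) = (h - 2)*(h + 2)*(h^3 + 9*h^2 + 26*h + 24) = (h - 2)*(h + 2)*(h + 3)*(h^2 + 6*h + 8) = (h - 2)*(h + 2)^2*(h + 3)*(h + 4)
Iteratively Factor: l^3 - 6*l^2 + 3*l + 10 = (l - 2)*(l^2 - 4*l - 5) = (l - 2)*(l + 1)*(l - 5)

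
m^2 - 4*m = m*(m - 4)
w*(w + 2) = w^2 + 2*w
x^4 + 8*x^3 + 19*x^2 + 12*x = x*(x + 1)*(x + 3)*(x + 4)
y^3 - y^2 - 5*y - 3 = (y - 3)*(y + 1)^2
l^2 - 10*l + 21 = (l - 7)*(l - 3)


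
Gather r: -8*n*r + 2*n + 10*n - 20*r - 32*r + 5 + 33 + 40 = 12*n + r*(-8*n - 52) + 78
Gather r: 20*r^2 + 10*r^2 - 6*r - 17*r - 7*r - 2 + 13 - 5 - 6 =30*r^2 - 30*r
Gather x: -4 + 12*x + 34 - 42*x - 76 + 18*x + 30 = -12*x - 16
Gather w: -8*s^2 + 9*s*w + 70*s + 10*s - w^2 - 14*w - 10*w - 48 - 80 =-8*s^2 + 80*s - w^2 + w*(9*s - 24) - 128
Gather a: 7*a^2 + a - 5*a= 7*a^2 - 4*a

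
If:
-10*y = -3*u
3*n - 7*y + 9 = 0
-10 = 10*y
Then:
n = -16/3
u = -10/3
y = -1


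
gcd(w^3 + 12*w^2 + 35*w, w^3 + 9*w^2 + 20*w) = w^2 + 5*w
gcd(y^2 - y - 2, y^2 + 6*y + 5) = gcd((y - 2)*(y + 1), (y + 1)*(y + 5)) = y + 1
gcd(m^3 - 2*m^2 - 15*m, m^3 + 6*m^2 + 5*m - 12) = m + 3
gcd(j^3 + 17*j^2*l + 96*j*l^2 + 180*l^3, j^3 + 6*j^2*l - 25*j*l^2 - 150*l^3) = j^2 + 11*j*l + 30*l^2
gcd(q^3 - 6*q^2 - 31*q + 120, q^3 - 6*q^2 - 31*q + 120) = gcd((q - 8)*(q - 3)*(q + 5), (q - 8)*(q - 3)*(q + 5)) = q^3 - 6*q^2 - 31*q + 120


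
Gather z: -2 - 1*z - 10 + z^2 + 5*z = z^2 + 4*z - 12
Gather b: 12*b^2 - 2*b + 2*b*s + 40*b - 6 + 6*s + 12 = 12*b^2 + b*(2*s + 38) + 6*s + 6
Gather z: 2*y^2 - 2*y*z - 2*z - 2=2*y^2 + z*(-2*y - 2) - 2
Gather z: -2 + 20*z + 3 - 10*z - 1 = 10*z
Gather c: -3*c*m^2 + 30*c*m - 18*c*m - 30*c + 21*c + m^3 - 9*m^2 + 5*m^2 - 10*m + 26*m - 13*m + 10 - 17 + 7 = c*(-3*m^2 + 12*m - 9) + m^3 - 4*m^2 + 3*m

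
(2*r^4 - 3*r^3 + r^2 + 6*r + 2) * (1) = 2*r^4 - 3*r^3 + r^2 + 6*r + 2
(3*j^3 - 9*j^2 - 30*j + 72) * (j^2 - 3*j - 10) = 3*j^5 - 18*j^4 - 33*j^3 + 252*j^2 + 84*j - 720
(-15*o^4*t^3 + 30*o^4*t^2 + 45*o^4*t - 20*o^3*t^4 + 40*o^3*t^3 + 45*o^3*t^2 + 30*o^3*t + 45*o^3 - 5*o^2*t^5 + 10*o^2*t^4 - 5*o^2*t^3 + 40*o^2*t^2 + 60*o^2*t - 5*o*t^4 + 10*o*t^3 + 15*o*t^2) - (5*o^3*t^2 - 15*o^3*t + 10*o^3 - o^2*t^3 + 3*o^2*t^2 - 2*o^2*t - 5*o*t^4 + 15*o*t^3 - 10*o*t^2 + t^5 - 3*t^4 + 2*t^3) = -15*o^4*t^3 + 30*o^4*t^2 + 45*o^4*t - 20*o^3*t^4 + 40*o^3*t^3 + 40*o^3*t^2 + 45*o^3*t + 35*o^3 - 5*o^2*t^5 + 10*o^2*t^4 - 4*o^2*t^3 + 37*o^2*t^2 + 62*o^2*t - 5*o*t^3 + 25*o*t^2 - t^5 + 3*t^4 - 2*t^3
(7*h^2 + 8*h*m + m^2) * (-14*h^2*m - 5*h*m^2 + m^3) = -98*h^4*m - 147*h^3*m^2 - 47*h^2*m^3 + 3*h*m^4 + m^5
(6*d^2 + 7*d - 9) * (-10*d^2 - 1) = -60*d^4 - 70*d^3 + 84*d^2 - 7*d + 9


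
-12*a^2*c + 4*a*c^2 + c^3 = c*(-2*a + c)*(6*a + c)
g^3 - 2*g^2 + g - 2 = (g - 2)*(g - I)*(g + I)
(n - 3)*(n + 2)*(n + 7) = n^3 + 6*n^2 - 13*n - 42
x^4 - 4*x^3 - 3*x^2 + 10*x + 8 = (x - 4)*(x - 2)*(x + 1)^2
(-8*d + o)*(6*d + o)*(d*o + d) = -48*d^3*o - 48*d^3 - 2*d^2*o^2 - 2*d^2*o + d*o^3 + d*o^2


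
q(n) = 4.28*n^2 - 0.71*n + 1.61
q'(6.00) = 50.65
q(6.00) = 151.43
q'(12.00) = 102.01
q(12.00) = 609.41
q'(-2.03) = -18.09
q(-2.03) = 20.69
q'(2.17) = 17.87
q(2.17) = 20.22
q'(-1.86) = -16.63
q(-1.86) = 17.74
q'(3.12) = 26.00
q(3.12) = 41.06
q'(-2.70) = -23.82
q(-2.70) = 34.73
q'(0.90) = 6.99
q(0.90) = 4.44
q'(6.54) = 55.27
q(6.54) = 180.03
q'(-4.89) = -42.57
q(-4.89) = 107.43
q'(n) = 8.56*n - 0.71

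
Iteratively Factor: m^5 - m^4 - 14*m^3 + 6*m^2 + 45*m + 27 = (m - 3)*(m^4 + 2*m^3 - 8*m^2 - 18*m - 9) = (m - 3)*(m + 3)*(m^3 - m^2 - 5*m - 3) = (m - 3)^2*(m + 3)*(m^2 + 2*m + 1) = (m - 3)^2*(m + 1)*(m + 3)*(m + 1)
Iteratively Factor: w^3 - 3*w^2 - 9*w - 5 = (w + 1)*(w^2 - 4*w - 5) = (w - 5)*(w + 1)*(w + 1)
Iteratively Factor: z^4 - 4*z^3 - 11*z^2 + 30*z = (z - 2)*(z^3 - 2*z^2 - 15*z) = (z - 5)*(z - 2)*(z^2 + 3*z) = (z - 5)*(z - 2)*(z + 3)*(z)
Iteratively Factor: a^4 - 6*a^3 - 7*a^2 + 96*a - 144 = (a - 3)*(a^3 - 3*a^2 - 16*a + 48) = (a - 3)^2*(a^2 - 16) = (a - 4)*(a - 3)^2*(a + 4)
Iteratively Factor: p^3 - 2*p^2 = (p)*(p^2 - 2*p) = p*(p - 2)*(p)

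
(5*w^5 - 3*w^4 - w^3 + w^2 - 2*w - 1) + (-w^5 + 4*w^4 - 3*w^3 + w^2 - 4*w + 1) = 4*w^5 + w^4 - 4*w^3 + 2*w^2 - 6*w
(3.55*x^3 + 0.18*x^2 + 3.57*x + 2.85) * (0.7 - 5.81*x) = -20.6255*x^4 + 1.4392*x^3 - 20.6157*x^2 - 14.0595*x + 1.995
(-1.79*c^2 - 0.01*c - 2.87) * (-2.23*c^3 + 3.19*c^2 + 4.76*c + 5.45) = 3.9917*c^5 - 5.6878*c^4 - 2.1522*c^3 - 18.9584*c^2 - 13.7157*c - 15.6415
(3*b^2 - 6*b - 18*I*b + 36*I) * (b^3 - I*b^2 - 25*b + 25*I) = 3*b^5 - 6*b^4 - 21*I*b^4 - 93*b^3 + 42*I*b^3 + 186*b^2 + 525*I*b^2 + 450*b - 1050*I*b - 900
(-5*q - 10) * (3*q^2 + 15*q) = -15*q^3 - 105*q^2 - 150*q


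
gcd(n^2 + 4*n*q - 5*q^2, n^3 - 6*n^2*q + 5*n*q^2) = -n + q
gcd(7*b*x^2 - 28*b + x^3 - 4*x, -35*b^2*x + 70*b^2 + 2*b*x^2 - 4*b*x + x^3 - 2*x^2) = 7*b*x - 14*b + x^2 - 2*x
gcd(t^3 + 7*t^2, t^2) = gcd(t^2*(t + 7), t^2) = t^2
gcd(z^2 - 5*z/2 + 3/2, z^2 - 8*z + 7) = z - 1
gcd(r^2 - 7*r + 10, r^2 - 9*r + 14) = r - 2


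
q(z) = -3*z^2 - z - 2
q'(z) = -6*z - 1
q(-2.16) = -13.84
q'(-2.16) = 11.96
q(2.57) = -24.38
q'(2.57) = -16.42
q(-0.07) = -1.94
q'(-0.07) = -0.58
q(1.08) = -6.58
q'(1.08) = -7.48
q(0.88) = -5.20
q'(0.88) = -6.28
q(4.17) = -58.34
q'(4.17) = -26.02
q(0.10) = -2.13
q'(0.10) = -1.60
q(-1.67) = -8.70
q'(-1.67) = 9.02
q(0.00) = -2.00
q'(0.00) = -1.00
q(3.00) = -32.00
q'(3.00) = -19.00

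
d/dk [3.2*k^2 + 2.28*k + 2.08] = 6.4*k + 2.28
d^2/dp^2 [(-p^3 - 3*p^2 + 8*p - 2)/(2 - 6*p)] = 3*(3*p^3 - 3*p^2 + p - 1)/(27*p^3 - 27*p^2 + 9*p - 1)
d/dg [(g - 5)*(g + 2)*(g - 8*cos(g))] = (g - 5)*(g + 2)*(8*sin(g) + 1) + (g - 5)*(g - 8*cos(g)) + (g + 2)*(g - 8*cos(g))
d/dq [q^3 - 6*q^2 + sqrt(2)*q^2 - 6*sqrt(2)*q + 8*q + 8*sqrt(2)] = 3*q^2 - 12*q + 2*sqrt(2)*q - 6*sqrt(2) + 8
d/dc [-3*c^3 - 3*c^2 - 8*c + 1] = -9*c^2 - 6*c - 8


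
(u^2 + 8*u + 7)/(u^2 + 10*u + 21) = (u + 1)/(u + 3)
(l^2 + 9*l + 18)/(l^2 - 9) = (l + 6)/(l - 3)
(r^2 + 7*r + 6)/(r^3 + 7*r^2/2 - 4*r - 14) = 2*(r^2 + 7*r + 6)/(2*r^3 + 7*r^2 - 8*r - 28)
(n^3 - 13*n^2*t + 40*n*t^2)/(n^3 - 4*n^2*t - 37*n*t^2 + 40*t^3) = n*(-n + 5*t)/(-n^2 - 4*n*t + 5*t^2)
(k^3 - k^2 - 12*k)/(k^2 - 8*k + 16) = k*(k + 3)/(k - 4)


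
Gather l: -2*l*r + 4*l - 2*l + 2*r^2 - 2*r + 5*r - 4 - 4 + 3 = l*(2 - 2*r) + 2*r^2 + 3*r - 5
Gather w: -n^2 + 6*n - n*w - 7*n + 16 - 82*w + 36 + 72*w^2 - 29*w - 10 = -n^2 - n + 72*w^2 + w*(-n - 111) + 42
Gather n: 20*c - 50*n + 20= 20*c - 50*n + 20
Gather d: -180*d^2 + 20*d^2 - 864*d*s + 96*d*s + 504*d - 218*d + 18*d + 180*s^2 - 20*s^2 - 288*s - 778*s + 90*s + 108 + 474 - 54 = -160*d^2 + d*(304 - 768*s) + 160*s^2 - 976*s + 528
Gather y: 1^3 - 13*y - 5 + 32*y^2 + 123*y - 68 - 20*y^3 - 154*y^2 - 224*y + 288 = -20*y^3 - 122*y^2 - 114*y + 216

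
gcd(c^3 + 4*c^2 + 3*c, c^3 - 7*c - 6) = c + 1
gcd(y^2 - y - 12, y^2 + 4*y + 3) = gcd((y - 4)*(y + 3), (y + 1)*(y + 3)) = y + 3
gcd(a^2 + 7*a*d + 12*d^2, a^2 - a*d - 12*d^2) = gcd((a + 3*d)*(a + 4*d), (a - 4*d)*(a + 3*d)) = a + 3*d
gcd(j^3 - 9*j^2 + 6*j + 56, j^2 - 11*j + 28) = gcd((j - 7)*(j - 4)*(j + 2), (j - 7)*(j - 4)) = j^2 - 11*j + 28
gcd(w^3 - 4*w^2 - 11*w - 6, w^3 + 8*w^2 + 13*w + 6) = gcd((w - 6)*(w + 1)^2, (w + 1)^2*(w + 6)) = w^2 + 2*w + 1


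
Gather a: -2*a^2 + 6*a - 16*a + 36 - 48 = -2*a^2 - 10*a - 12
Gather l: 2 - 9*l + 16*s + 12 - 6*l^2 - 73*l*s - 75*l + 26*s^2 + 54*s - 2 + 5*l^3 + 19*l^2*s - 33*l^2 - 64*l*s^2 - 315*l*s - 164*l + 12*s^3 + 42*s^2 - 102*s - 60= 5*l^3 + l^2*(19*s - 39) + l*(-64*s^2 - 388*s - 248) + 12*s^3 + 68*s^2 - 32*s - 48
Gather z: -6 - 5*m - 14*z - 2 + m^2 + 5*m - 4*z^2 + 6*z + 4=m^2 - 4*z^2 - 8*z - 4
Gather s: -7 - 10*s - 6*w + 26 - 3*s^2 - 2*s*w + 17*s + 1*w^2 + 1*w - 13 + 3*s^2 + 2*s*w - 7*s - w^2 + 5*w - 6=0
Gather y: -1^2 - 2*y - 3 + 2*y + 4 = 0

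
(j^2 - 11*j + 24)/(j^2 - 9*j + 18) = (j - 8)/(j - 6)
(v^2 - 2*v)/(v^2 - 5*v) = (v - 2)/(v - 5)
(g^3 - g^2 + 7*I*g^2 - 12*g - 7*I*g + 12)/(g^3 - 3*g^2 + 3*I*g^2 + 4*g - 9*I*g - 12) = (g^2 + g*(-1 + 3*I) - 3*I)/(g^2 - g*(3 + I) + 3*I)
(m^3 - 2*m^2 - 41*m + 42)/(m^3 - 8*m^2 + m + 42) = (m^2 + 5*m - 6)/(m^2 - m - 6)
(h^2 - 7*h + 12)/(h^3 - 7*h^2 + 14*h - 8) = (h - 3)/(h^2 - 3*h + 2)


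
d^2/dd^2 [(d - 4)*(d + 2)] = 2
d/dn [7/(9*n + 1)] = -63/(9*n + 1)^2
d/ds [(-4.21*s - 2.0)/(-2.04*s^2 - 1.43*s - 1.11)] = (-8.5884*s^2 - 8.16*s + 1.8131)/(4.1616*s^4 + 5.8344*s^3 + 6.5737*s^2 + 3.1746*s + 1.2321)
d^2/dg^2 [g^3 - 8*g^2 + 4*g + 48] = 6*g - 16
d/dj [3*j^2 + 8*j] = 6*j + 8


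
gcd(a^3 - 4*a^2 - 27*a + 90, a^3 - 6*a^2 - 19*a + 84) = a - 3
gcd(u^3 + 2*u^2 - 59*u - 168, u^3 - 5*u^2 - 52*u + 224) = u^2 - u - 56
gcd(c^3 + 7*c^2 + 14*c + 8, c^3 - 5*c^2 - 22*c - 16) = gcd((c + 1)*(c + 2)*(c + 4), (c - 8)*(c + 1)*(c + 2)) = c^2 + 3*c + 2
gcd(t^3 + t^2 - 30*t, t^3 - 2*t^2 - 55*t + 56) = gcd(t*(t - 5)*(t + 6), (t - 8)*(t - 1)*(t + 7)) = 1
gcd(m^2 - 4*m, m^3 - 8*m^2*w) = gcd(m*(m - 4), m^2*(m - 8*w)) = m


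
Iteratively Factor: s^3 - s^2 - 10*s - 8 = (s + 2)*(s^2 - 3*s - 4) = (s - 4)*(s + 2)*(s + 1)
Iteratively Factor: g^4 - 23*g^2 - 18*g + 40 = (g + 2)*(g^3 - 2*g^2 - 19*g + 20) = (g - 5)*(g + 2)*(g^2 + 3*g - 4) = (g - 5)*(g - 1)*(g + 2)*(g + 4)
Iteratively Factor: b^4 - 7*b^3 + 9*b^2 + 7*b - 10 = (b + 1)*(b^3 - 8*b^2 + 17*b - 10) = (b - 2)*(b + 1)*(b^2 - 6*b + 5) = (b - 5)*(b - 2)*(b + 1)*(b - 1)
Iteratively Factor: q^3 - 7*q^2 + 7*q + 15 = (q + 1)*(q^2 - 8*q + 15) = (q - 3)*(q + 1)*(q - 5)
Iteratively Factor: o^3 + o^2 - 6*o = (o - 2)*(o^2 + 3*o) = (o - 2)*(o + 3)*(o)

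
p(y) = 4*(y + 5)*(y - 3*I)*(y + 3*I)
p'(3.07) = 271.90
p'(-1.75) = 2.75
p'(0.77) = 73.91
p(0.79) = 222.89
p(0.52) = 204.69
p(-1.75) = 156.81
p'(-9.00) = 648.00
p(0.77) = 221.40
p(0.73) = 218.49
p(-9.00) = -1440.00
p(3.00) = 576.00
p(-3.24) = 137.26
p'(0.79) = 75.09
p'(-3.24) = 32.37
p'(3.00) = 264.00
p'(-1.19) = 5.39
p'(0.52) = 60.04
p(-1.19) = 158.74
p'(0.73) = 71.59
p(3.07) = 594.76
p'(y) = 4*(y + 5)*(y - 3*I) + 4*(y + 5)*(y + 3*I) + 4*(y - 3*I)*(y + 3*I) = 12*y^2 + 40*y + 36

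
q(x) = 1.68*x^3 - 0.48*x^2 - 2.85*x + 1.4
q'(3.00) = 39.63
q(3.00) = 33.89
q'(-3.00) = 45.39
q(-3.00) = -39.73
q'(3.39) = 51.82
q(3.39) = 51.67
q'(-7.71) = 304.15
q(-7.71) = -775.13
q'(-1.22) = 5.82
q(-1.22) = 1.11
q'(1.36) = 5.17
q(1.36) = 0.86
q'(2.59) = 28.47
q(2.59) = 19.99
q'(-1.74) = 14.08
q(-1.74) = -3.94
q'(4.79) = 108.19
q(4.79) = 161.37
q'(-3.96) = 79.99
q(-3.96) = -99.17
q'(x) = 5.04*x^2 - 0.96*x - 2.85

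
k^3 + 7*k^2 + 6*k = k*(k + 1)*(k + 6)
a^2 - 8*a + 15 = (a - 5)*(a - 3)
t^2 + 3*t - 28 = (t - 4)*(t + 7)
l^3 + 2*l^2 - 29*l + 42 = (l - 3)*(l - 2)*(l + 7)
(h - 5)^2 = h^2 - 10*h + 25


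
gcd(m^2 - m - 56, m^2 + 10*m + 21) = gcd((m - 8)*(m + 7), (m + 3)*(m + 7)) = m + 7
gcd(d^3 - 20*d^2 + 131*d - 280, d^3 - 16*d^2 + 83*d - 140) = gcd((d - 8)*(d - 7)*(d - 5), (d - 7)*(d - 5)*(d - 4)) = d^2 - 12*d + 35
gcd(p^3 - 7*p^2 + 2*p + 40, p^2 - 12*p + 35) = p - 5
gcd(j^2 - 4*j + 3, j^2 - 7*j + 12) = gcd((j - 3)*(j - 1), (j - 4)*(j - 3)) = j - 3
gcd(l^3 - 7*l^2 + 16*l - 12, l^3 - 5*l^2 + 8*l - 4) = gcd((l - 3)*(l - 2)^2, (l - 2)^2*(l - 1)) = l^2 - 4*l + 4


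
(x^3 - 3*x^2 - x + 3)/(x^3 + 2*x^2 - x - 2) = (x - 3)/(x + 2)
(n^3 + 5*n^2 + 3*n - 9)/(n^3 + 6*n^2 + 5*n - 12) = (n + 3)/(n + 4)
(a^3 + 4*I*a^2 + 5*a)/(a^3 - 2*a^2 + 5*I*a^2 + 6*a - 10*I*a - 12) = a*(a + 5*I)/(a^2 + 2*a*(-1 + 3*I) - 12*I)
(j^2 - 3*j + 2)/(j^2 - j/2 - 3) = 2*(j - 1)/(2*j + 3)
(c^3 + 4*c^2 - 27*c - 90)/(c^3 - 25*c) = (c^2 + 9*c + 18)/(c*(c + 5))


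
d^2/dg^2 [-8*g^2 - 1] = -16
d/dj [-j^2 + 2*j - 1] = 2 - 2*j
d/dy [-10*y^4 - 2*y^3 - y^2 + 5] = 2*y*(-20*y^2 - 3*y - 1)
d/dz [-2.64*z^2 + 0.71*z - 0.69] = 0.71 - 5.28*z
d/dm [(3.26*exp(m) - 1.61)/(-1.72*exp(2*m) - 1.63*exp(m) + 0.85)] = (5.6072*exp(2*m) - 5.5384*exp(m) + 0.1467)*exp(m)/(2.9584*exp(4*m) + 5.6072*exp(3*m) - 0.2671*exp(2*m) - 2.771*exp(m) + 0.7225)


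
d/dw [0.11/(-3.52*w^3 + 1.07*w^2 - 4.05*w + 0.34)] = (1.1616*w^2 - 0.2354*w + 0.4455)/(3.52*w^3 - 1.07*w^2 + 4.05*w - 0.34)^2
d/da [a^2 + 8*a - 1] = 2*a + 8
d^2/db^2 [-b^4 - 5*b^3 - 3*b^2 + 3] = -12*b^2 - 30*b - 6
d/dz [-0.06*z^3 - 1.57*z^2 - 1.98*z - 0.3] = -0.18*z^2 - 3.14*z - 1.98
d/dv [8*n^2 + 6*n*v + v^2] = 6*n + 2*v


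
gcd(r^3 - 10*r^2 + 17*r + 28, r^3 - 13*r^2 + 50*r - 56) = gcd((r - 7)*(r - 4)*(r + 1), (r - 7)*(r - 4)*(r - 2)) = r^2 - 11*r + 28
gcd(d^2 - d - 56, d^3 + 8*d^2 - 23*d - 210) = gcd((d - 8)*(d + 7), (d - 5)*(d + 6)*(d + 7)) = d + 7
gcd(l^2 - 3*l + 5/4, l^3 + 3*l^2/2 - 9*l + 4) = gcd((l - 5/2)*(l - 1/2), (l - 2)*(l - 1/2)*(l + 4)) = l - 1/2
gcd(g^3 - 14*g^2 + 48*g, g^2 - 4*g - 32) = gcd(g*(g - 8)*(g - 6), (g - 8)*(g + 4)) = g - 8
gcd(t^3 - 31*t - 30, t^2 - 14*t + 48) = t - 6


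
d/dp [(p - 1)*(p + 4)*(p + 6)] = 3*p^2 + 18*p + 14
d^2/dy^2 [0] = 0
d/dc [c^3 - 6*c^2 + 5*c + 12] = 3*c^2 - 12*c + 5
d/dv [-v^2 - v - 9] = -2*v - 1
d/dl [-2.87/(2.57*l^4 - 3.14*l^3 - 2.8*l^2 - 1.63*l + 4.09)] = (29.5036*l^3 - 27.0354*l^2 - 16.072*l - 4.6781)/(-2.57*l^4 + 3.14*l^3 + 2.8*l^2 + 1.63*l - 4.09)^2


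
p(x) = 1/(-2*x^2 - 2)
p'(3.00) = 0.03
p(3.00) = -0.05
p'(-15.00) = 0.00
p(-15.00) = 0.00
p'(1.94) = 0.09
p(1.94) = -0.10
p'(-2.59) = -0.04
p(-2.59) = -0.06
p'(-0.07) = -0.07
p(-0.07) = -0.50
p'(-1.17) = -0.21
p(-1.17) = -0.21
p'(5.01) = 0.01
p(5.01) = -0.02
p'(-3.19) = -0.03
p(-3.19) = -0.04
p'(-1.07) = -0.23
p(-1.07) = -0.23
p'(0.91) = 0.27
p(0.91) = -0.27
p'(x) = 4*x/(-2*x^2 - 2)^2 = x/(x^2 + 1)^2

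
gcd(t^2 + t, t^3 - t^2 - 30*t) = t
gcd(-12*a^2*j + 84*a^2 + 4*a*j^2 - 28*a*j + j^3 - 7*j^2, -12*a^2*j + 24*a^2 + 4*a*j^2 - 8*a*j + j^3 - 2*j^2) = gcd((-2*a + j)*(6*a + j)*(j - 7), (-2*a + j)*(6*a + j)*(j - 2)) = 12*a^2 - 4*a*j - j^2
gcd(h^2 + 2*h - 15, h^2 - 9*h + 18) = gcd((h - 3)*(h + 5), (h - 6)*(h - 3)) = h - 3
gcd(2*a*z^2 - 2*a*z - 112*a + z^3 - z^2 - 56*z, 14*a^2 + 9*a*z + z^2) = 2*a + z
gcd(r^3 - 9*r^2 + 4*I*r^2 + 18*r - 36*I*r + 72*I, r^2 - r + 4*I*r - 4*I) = r + 4*I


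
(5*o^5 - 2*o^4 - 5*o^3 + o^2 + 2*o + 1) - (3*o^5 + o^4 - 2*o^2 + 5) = 2*o^5 - 3*o^4 - 5*o^3 + 3*o^2 + 2*o - 4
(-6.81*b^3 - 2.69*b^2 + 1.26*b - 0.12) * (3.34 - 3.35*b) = 22.8135*b^4 - 13.7339*b^3 - 13.2056*b^2 + 4.6104*b - 0.4008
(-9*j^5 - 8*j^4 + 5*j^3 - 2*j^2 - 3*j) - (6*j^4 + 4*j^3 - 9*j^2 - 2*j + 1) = -9*j^5 - 14*j^4 + j^3 + 7*j^2 - j - 1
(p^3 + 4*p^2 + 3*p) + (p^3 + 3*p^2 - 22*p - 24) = 2*p^3 + 7*p^2 - 19*p - 24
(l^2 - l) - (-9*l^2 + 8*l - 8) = 10*l^2 - 9*l + 8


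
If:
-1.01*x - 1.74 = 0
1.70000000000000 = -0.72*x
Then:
No Solution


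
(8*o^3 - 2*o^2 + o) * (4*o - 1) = 32*o^4 - 16*o^3 + 6*o^2 - o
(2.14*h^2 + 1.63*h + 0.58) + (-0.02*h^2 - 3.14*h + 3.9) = 2.12*h^2 - 1.51*h + 4.48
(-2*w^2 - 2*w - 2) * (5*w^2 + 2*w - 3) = -10*w^4 - 14*w^3 - 8*w^2 + 2*w + 6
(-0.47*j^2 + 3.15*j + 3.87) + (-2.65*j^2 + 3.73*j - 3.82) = -3.12*j^2 + 6.88*j + 0.0500000000000003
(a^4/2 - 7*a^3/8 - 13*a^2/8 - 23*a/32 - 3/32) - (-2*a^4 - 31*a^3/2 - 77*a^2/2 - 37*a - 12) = 5*a^4/2 + 117*a^3/8 + 295*a^2/8 + 1161*a/32 + 381/32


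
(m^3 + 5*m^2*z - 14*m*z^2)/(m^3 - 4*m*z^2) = (m + 7*z)/(m + 2*z)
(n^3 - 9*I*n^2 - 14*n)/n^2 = n - 9*I - 14/n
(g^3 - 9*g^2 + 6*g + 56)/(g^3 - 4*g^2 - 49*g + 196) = (g + 2)/(g + 7)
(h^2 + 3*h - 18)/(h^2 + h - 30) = (h - 3)/(h - 5)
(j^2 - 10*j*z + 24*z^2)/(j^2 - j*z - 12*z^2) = (j - 6*z)/(j + 3*z)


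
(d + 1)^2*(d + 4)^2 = d^4 + 10*d^3 + 33*d^2 + 40*d + 16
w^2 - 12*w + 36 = (w - 6)^2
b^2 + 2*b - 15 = (b - 3)*(b + 5)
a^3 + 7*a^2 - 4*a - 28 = (a - 2)*(a + 2)*(a + 7)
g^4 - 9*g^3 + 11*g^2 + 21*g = g*(g - 7)*(g - 3)*(g + 1)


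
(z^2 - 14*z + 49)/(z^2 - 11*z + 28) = (z - 7)/(z - 4)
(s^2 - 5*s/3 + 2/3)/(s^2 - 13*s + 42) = (3*s^2 - 5*s + 2)/(3*(s^2 - 13*s + 42))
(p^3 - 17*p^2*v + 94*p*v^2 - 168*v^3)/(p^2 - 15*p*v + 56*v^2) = (p^2 - 10*p*v + 24*v^2)/(p - 8*v)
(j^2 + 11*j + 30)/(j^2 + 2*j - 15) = (j + 6)/(j - 3)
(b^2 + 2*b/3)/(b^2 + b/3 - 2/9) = 3*b/(3*b - 1)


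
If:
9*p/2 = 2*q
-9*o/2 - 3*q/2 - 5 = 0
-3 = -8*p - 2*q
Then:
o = -581/450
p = 6/25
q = 27/50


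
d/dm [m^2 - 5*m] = 2*m - 5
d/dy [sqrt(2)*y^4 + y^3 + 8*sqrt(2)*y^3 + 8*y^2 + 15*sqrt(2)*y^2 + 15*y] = 4*sqrt(2)*y^3 + 3*y^2 + 24*sqrt(2)*y^2 + 16*y + 30*sqrt(2)*y + 15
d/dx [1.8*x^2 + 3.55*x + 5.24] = 3.6*x + 3.55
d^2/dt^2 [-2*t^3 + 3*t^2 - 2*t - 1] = 6 - 12*t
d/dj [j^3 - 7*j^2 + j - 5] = 3*j^2 - 14*j + 1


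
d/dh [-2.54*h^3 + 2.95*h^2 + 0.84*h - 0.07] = -7.62*h^2 + 5.9*h + 0.84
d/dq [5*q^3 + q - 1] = 15*q^2 + 1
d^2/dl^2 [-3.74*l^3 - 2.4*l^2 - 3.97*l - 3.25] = -22.44*l - 4.8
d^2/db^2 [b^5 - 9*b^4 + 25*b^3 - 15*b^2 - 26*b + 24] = 20*b^3 - 108*b^2 + 150*b - 30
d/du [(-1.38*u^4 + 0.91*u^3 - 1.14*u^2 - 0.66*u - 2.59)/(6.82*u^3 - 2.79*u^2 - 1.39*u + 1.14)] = (-9.4116*u^6 + 7.7004*u^5 + 10.9905*u^4 + 0.1798*u^3 + 55.8468*u^2 - 17.0514*u - 4.3525)/(46.5124*u^6 - 38.0556*u^5 - 11.1755*u^4 + 23.3058*u^3 - 4.4291*u^2 - 3.1692*u + 1.2996)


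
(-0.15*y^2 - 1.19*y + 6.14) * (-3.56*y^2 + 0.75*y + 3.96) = 0.534*y^4 + 4.1239*y^3 - 23.3449*y^2 - 0.1074*y + 24.3144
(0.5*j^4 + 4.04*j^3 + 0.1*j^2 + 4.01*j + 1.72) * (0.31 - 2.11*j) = -1.055*j^5 - 8.3694*j^4 + 1.0414*j^3 - 8.4301*j^2 - 2.3861*j + 0.5332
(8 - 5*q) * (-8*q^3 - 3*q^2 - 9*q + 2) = 40*q^4 - 49*q^3 + 21*q^2 - 82*q + 16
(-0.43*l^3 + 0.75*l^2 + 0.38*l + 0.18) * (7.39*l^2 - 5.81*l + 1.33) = -3.1777*l^5 + 8.0408*l^4 - 2.1212*l^3 + 0.1199*l^2 - 0.5404*l + 0.2394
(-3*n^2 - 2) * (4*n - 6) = -12*n^3 + 18*n^2 - 8*n + 12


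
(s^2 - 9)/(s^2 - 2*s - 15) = (s - 3)/(s - 5)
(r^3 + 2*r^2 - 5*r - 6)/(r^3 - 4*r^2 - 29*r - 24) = (r - 2)/(r - 8)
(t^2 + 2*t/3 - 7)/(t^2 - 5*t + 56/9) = 3*(t + 3)/(3*t - 8)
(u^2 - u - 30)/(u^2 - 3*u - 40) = (u - 6)/(u - 8)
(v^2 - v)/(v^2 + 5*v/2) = 2*(v - 1)/(2*v + 5)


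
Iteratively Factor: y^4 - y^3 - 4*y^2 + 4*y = (y + 2)*(y^3 - 3*y^2 + 2*y) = (y - 2)*(y + 2)*(y^2 - y) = (y - 2)*(y - 1)*(y + 2)*(y)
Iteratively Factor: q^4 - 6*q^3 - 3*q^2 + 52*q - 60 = (q + 3)*(q^3 - 9*q^2 + 24*q - 20) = (q - 2)*(q + 3)*(q^2 - 7*q + 10) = (q - 2)^2*(q + 3)*(q - 5)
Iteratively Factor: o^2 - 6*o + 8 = (o - 4)*(o - 2)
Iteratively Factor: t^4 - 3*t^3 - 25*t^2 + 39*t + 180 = (t - 5)*(t^3 + 2*t^2 - 15*t - 36) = (t - 5)*(t + 3)*(t^2 - t - 12) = (t - 5)*(t - 4)*(t + 3)*(t + 3)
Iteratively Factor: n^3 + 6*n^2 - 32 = (n + 4)*(n^2 + 2*n - 8) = (n - 2)*(n + 4)*(n + 4)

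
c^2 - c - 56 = (c - 8)*(c + 7)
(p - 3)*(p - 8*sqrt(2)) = p^2 - 8*sqrt(2)*p - 3*p + 24*sqrt(2)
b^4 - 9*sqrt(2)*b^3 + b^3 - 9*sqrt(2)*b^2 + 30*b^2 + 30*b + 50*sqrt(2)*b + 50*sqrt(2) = (b + 1)*(b - 5*sqrt(2))^2*(b + sqrt(2))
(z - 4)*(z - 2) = z^2 - 6*z + 8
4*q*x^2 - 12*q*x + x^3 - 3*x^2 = x*(4*q + x)*(x - 3)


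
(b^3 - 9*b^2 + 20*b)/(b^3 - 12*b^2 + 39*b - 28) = b*(b - 5)/(b^2 - 8*b + 7)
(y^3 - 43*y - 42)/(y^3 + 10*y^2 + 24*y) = (y^2 - 6*y - 7)/(y*(y + 4))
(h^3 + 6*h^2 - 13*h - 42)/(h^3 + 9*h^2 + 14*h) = (h - 3)/h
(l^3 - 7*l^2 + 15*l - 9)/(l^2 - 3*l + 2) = (l^2 - 6*l + 9)/(l - 2)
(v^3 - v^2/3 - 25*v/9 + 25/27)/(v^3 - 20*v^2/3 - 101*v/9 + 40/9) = (v - 5/3)/(v - 8)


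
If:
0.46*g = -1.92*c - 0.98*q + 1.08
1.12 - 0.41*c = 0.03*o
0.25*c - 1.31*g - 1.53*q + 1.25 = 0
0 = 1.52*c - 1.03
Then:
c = 0.68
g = 2.98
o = 28.07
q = -1.63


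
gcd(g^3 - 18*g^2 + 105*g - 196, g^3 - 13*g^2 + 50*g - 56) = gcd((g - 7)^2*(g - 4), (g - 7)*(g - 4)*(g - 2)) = g^2 - 11*g + 28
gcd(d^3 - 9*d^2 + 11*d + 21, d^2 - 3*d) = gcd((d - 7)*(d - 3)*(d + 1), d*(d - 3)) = d - 3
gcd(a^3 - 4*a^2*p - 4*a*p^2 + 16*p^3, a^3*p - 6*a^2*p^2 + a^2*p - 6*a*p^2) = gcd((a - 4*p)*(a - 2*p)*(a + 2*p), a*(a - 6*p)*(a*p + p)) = 1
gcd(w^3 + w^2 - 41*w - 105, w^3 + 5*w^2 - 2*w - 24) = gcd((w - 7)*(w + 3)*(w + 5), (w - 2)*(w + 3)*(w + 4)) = w + 3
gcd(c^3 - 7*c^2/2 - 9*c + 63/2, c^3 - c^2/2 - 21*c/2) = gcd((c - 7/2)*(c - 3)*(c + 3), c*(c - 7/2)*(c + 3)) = c^2 - c/2 - 21/2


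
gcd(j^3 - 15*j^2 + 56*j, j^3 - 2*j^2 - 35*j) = j^2 - 7*j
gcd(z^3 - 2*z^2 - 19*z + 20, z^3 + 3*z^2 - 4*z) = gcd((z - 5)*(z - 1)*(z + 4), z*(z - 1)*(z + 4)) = z^2 + 3*z - 4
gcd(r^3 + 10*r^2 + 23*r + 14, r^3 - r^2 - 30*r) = 1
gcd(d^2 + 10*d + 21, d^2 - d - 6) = 1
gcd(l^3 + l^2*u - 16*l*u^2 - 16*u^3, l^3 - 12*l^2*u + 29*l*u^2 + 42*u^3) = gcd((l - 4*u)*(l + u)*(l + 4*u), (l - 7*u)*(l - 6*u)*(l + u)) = l + u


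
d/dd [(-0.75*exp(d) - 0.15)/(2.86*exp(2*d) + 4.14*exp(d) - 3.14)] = (2.145*exp(2*d) + 0.858*exp(d) + 2.976)*exp(d)/(8.1796*exp(4*d) + 23.6808*exp(3*d) - 0.821200000000001*exp(2*d) - 25.9992*exp(d) + 9.8596)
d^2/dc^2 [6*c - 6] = 0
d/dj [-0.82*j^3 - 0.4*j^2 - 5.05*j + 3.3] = -2.46*j^2 - 0.8*j - 5.05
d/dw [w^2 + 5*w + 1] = 2*w + 5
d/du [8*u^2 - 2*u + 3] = 16*u - 2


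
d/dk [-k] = -1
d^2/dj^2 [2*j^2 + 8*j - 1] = 4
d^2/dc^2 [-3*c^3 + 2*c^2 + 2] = 4 - 18*c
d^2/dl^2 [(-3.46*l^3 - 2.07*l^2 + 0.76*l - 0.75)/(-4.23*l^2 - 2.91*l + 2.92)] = (5.6843418860808e-14*l^5 - 1.13686837721616e-13*l^4 + 65.914614*l^3 + 57.5230500000001*l^2 + 176.076618*l + 53.613102)/(75.686967*l^6 + 156.205017*l^5 - 49.281615*l^4 - 191.016765*l^3 + 34.01946*l^2 + 74.435472*l - 24.897088)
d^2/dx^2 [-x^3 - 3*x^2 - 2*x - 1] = -6*x - 6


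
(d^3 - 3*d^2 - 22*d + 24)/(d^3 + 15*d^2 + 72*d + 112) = (d^2 - 7*d + 6)/(d^2 + 11*d + 28)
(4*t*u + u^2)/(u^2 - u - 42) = u*(4*t + u)/(u^2 - u - 42)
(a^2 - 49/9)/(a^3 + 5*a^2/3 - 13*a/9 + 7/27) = 3*(3*a - 7)/(9*a^2 - 6*a + 1)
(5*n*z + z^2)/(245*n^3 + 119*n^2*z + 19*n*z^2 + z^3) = z/(49*n^2 + 14*n*z + z^2)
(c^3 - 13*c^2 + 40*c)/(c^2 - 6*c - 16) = c*(c - 5)/(c + 2)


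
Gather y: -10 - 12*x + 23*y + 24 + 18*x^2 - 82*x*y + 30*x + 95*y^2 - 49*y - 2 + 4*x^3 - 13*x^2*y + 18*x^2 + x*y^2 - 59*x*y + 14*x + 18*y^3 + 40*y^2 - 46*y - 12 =4*x^3 + 36*x^2 + 32*x + 18*y^3 + y^2*(x + 135) + y*(-13*x^2 - 141*x - 72)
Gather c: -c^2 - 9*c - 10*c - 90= -c^2 - 19*c - 90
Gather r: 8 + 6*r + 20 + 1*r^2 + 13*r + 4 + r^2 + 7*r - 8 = 2*r^2 + 26*r + 24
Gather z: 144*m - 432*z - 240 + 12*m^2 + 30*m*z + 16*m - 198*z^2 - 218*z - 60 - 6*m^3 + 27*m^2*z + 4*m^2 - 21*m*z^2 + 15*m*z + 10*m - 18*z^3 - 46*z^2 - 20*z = -6*m^3 + 16*m^2 + 170*m - 18*z^3 + z^2*(-21*m - 244) + z*(27*m^2 + 45*m - 670) - 300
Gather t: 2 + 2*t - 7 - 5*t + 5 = -3*t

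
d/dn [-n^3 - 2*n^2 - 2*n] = -3*n^2 - 4*n - 2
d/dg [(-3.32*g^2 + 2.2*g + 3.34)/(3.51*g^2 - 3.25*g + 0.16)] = (3.068*g^2 - 24.5092*g + 11.207)/(12.3201*g^4 - 22.815*g^3 + 11.6857*g^2 - 1.04*g + 0.0256)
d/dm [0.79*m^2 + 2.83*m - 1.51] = 1.58*m + 2.83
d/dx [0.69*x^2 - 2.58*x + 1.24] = 1.38*x - 2.58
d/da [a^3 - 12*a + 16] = 3*a^2 - 12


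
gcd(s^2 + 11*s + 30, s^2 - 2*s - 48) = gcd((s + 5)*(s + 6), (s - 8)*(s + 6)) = s + 6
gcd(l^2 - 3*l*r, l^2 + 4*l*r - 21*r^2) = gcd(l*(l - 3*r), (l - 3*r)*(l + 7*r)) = -l + 3*r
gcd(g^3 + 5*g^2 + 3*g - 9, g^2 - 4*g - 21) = g + 3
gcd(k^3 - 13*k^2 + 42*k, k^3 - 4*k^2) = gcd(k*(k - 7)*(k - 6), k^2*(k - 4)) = k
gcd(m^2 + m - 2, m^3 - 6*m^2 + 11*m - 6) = m - 1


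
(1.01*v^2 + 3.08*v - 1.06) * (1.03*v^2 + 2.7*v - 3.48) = 1.0403*v^4 + 5.8994*v^3 + 3.7094*v^2 - 13.5804*v + 3.6888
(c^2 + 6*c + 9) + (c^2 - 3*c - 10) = 2*c^2 + 3*c - 1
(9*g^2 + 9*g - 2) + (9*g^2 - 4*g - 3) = 18*g^2 + 5*g - 5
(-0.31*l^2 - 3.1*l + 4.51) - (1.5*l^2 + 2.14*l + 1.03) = -1.81*l^2 - 5.24*l + 3.48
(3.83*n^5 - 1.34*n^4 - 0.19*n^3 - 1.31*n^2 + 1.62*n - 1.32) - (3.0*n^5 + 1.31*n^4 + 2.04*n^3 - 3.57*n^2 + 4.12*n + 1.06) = 0.83*n^5 - 2.65*n^4 - 2.23*n^3 + 2.26*n^2 - 2.5*n - 2.38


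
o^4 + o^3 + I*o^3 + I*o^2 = o^2*(o + 1)*(o + I)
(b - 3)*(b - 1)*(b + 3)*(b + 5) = b^4 + 4*b^3 - 14*b^2 - 36*b + 45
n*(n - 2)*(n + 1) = n^3 - n^2 - 2*n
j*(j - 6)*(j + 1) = j^3 - 5*j^2 - 6*j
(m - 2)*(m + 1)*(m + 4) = m^3 + 3*m^2 - 6*m - 8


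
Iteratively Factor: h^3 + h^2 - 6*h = (h + 3)*(h^2 - 2*h) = (h - 2)*(h + 3)*(h)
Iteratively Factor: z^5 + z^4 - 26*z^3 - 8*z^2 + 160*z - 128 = (z + 4)*(z^4 - 3*z^3 - 14*z^2 + 48*z - 32) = (z - 1)*(z + 4)*(z^3 - 2*z^2 - 16*z + 32) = (z - 1)*(z + 4)^2*(z^2 - 6*z + 8) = (z - 4)*(z - 1)*(z + 4)^2*(z - 2)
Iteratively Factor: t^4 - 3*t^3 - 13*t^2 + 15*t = (t - 1)*(t^3 - 2*t^2 - 15*t) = (t - 5)*(t - 1)*(t^2 + 3*t) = (t - 5)*(t - 1)*(t + 3)*(t)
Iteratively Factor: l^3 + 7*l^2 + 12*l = (l + 3)*(l^2 + 4*l) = (l + 3)*(l + 4)*(l)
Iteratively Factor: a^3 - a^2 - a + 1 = (a - 1)*(a^2 - 1) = (a - 1)^2*(a + 1)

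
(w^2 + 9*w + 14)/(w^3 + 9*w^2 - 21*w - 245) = (w + 2)/(w^2 + 2*w - 35)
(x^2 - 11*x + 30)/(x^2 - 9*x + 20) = (x - 6)/(x - 4)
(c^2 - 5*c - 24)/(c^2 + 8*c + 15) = (c - 8)/(c + 5)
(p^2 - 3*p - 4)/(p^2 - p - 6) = (-p^2 + 3*p + 4)/(-p^2 + p + 6)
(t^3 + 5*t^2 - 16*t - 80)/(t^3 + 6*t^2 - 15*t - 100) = (t + 4)/(t + 5)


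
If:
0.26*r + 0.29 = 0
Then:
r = -1.12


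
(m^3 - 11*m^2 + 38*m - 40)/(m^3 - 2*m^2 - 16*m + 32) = (m - 5)/(m + 4)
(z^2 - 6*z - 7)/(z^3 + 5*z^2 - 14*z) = (z^2 - 6*z - 7)/(z*(z^2 + 5*z - 14))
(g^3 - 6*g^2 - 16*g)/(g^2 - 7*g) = (g^2 - 6*g - 16)/(g - 7)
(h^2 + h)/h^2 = (h + 1)/h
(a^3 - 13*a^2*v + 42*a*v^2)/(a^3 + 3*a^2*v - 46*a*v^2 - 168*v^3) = a*(a - 6*v)/(a^2 + 10*a*v + 24*v^2)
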